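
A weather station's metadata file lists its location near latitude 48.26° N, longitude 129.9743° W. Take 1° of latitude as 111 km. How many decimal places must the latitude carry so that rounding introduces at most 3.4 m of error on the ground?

One degree of latitude covers 111000 m.
N decimal places → at most half a unit in the last place, 0.5 × 10⁻ᴺ° = 111000/2 × 10⁻ᴺ m.
Setting 55500 × 10⁻ᴺ ≤ 3.4 gives 10ᴺ ≥ 1.632e+04, i.e. N ≥ 4.21.
At 4 places the error can reach 5.55 m, but 5 places keeps it to 0.555 m.

5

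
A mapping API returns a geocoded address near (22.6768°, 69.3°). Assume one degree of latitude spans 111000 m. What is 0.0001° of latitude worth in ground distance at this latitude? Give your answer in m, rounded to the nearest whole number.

Along a meridian 0.0001° is 0.0001 × 111000 = 11.1 m.

11 m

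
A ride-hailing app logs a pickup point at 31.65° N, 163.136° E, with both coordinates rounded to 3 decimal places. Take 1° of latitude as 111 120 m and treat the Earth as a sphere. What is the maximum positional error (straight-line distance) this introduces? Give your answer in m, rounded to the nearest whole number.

73 m

Rounding to 3 decimal places leaves each coordinate within ±0.0005° of the true value.
N–S: 0.0005° × 111120 m/° = 55.56 m.
Longitude error → 0.0005 × 111120 × cos 31.65° = 0.0005 × 111120 × 0.8513 ≈ 47.2965 m.
Combining orthogonally: (55.56² + 47.2965²)^½ ≈ 72.9649 m.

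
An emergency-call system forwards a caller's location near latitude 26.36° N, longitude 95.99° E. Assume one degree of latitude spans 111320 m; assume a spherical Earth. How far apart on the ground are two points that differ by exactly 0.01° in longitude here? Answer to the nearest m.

One degree of longitude here spans 111320 × cos 26.36° = 111320 × 0.8960 ≈ 99745.2 m; 0.01° of that is 997.452 m.

997 m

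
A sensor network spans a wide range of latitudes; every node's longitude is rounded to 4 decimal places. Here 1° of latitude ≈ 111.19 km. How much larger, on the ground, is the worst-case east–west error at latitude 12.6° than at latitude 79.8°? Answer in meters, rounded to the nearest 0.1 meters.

4.4 meters

Rounding to 4 decimal places leaves the longitude within ±5e-05° of the true value.
At 12.6°: 5e-05° × 111190 × cos 12.6° = 5e-05 × 111190 × 0.9759 ≈ 5.4256 m.
At 79.8°: 5e-05° × 111190 × cos 79.8° = 5e-05 × 111190 × 0.1771 ≈ 0.9845 m.
So the lower-latitude error exceeds the higher by 5.4256 − 0.9845 = 4.4411 m.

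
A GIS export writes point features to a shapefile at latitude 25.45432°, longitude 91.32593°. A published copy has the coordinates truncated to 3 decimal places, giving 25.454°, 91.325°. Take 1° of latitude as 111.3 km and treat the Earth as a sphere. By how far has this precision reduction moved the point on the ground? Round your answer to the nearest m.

The latitude changed by +0.00032° and the longitude by +0.00093°.
North–south shift: 0.00032 × 111300 = 35.616 m.
E–W at 25.454°: 0.00093° × 111300 × cos 25.454° = 0.00093 × 111300 × 0.9029 ≈ 93.4614 m.
Distance: √(35.616² + 93.4614²) ≈ 100.018 m.

100 m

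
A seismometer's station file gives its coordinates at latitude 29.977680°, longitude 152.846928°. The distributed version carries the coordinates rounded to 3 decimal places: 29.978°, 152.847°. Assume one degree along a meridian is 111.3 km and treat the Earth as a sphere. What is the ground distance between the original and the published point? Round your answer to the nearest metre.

The latitude changed by -0.000320° and the longitude by -0.000072°.
N–S: -0.000320° × 111300 m/° = -35.616 m.
E–W at 29.978°: -0.000072° × 111300 × cos 29.978° = -0.000072 × 111300 × 0.8662 ≈ -6.94152 m.
Distance: √(35.616² + 6.94152²) ≈ 36.2861 m.

36 metres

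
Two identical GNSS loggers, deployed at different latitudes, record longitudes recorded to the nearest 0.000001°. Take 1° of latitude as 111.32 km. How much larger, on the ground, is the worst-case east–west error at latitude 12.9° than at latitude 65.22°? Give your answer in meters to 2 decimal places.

0.03 meters

Rounding to 6 decimal places leaves the longitude within ±5e-07° of the true value.
At 12.9°: 5e-07° × 111320 × cos 12.9° = 5e-07 × 111320 × 0.9748 ≈ 0.054255 m.
Error at 65.22° = 5e-07° × 111320 × cos 65.22° ≈ 0.05566 × 0.4191 = 0.023329 m.
Difference: 0.054255 − 0.023329 = 0.030926 m.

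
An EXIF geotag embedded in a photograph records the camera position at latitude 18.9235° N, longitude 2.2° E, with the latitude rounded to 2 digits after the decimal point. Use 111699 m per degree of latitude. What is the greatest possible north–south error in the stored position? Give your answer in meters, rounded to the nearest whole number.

Rounding to 2 decimal places leaves the latitude within ±0.005° of the true value.
Along the meridian that is 0.005° × 111699 m/° = 558.495 m.

558 meters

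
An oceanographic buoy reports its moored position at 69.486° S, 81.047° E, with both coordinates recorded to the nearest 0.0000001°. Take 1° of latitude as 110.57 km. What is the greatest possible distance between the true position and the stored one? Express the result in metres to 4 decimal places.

0.0059 metres

Rounding to 7 decimal places leaves each coordinate within ±5e-08° of the true value.
North–south component: 5e-08° × 110570 = 0.0055285 m.
East–west component at 69.486°: 5e-08° × 110570 × cos 69.486° ≈ 5e-08 × 38747.7 ≈ 0.00193739 m.
Worst case both components are at the extreme and orthogonal: √(0.0055285² + 0.00193739²) ≈ 0.00585814 m.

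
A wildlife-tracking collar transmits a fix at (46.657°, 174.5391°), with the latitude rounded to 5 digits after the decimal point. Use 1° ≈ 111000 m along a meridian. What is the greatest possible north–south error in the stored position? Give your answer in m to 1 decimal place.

0.6 m

Rounding to 5 decimal places leaves the latitude within ±5e-06° of the true value.
North–south distance: 5e-06° × 111000 m/° = 0.555 m.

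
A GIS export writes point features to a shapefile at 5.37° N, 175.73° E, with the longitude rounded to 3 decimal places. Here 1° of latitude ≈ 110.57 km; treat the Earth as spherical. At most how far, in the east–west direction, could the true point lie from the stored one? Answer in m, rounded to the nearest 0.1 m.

Rounding to 3 decimal places leaves the longitude within ±0.0005° of the true value.
Parallels shrink by cos φ, so at 5.37° a degree of longitude is 110570 × 0.9956 ≈ 110085 m.
So at most 0.0005° × 110085 ≈ 55.0424 m east–west.

55.0 m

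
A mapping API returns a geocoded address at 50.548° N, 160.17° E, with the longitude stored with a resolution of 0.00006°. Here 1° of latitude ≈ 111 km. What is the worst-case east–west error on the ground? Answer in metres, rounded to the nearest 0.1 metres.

With a 0.00006° grid the true value lies within half a step, ±0.00006°/2 = ±3e-05°, of the stored one.
At latitude 50.548° a degree of longitude spans 111000 m × cos 50.548° = 111000 × 0.6354 ≈ 70532.9 m.
So at most 3e-05° × 70532.9 ≈ 2.11599 m east–west.

2.1 metres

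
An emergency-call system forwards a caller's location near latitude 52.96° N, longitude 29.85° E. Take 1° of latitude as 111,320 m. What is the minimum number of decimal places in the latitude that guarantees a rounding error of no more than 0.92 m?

5 decimal places

One degree of latitude covers 111320 m.
With N decimal places the half-ulp bound is 0.5·10⁻ᴺ°, or 0.5·10⁻ᴺ × 111320 m on the ground.
Need 0.5 × 111320 × 10⁻ᴺ ≤ 0.92 → 10⁻ᴺ ≤ 1.653e-05, so N ≥ 4.78.
N = 4 would give 5.57 m (too coarse); N = 5 gives 0.557 m ≤ 0.92 m.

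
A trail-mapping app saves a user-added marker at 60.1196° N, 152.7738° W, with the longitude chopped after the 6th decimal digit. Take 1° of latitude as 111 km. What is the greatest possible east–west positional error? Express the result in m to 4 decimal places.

0.0553 m

Truncating at 6 decimal places can drop up to a full unit in the last place, so the longitude may be off by as much as 1e-06°.
Parallels shrink by cos φ, so at 60.1196° a degree of longitude is 111000 × 0.4982 ≈ 55299.2 m.
Maximum E–W displacement: 1e-06 × 55299.2 = 0.0552992 m.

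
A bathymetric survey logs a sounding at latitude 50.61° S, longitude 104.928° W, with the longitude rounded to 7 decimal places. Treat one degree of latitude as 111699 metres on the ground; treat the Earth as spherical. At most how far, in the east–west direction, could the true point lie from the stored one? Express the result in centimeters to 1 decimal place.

0.4 centimeters

Rounding to 7 decimal places leaves the longitude within ±5e-08° of the true value.
At latitude 50.61° a degree of longitude spans 111699 m × cos 50.61° = 111699 × 0.6346 ≈ 70883.7 m.
East–west error: 5e-08° × 70883.7 m/° ≈ 0.00354418 m.
That is 0.00354418 m = 0.35442 cm.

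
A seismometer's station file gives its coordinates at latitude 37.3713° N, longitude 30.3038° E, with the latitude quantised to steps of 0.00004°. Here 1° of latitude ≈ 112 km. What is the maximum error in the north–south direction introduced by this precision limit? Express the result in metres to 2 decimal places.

2.24 metres

With a 0.00004° grid the true value lies within half a step, ±0.00004°/2 = ±2e-05°, of the stored one.
So the N–S error is at most 2e-05 × 112000 = 2.24 m.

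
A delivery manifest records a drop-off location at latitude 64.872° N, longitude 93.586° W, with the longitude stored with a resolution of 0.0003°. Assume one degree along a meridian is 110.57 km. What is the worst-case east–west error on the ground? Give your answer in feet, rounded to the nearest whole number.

23 feet

With a 0.0003° grid the true value lies within half a step, ±0.0003°/2 = ±0.00015°, of the stored one.
At latitude 64.872° a degree of longitude spans 110570 m × cos 64.872° = 110570 × 0.4246 ≈ 46952.7 m.
East–west error: 0.00015° × 46952.7 m/° ≈ 7.0429 m.
In feet: 7.0429 m ÷ 0.3048 ≈ 23.107 ft.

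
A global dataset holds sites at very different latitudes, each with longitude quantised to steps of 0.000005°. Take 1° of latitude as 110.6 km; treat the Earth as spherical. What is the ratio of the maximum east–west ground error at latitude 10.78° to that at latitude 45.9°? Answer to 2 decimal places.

With a 0.000005° grid the true value lies within half a step, ±0.000005°/2 = ±2.5e-06°, of the stored one.
At 10.78°: 2.5e-06° × 110600 × cos 10.78° = 2.5e-06 × 110600 × 0.9824 ≈ 0.27162 m.
At 45.9°: 2.5e-06° × 110600 × cos 45.9° = 2.5e-06 × 110600 × 0.6959 ≈ 0.19242 m.
Ratio: 0.27162 / 0.19242 = cos 10.78° / cos 45.9° ≈ 1.4116.

1.41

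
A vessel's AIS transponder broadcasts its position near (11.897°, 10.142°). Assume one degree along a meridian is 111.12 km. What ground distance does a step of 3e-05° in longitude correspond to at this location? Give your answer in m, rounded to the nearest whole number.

3e-05° of longitude at 11.897° is 3e-05 × 111120 × cos 11.897° ≈ 3e-05 × 108733 = 3.26199 m.

3 m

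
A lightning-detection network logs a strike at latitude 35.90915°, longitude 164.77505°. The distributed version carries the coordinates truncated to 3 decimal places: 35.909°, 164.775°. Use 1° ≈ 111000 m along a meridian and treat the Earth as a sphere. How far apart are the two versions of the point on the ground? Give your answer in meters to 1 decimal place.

17.2 meters

The latitude changed by +0.00015° and the longitude by +0.00005°.
N–S: 0.00015° × 111000 m/° = 16.65 m.
East–west at this latitude: 0.00005° × 111000 × cos 35.909° ≈ 0.00005 × 89904.4 = 4.49522 m.
Distance: √(16.65² + 4.49522²) ≈ 17.2461 m.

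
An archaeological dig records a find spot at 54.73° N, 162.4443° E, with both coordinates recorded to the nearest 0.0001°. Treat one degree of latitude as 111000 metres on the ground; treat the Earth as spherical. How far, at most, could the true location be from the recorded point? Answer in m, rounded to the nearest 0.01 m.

6.41 m

Rounding to 4 decimal places leaves each coordinate within ±5e-05° of the true value.
Latitude error → 5e-05 × 111000 = 5.55 m along the meridian.
E–W at 54.73°: 5e-05° × 111000 × cos 54.73° = 5e-05 × 111000 × 0.5774 ≈ 3.20474 m.
The two errors are perpendicular, so the maximum displacement is √(5.55² + 3.20474²) ≈ 6.40881 m.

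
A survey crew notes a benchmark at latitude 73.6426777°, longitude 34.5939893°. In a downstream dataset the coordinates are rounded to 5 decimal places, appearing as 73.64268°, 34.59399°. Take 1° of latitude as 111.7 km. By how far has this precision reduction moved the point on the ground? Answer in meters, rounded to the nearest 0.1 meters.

0.3 meters

Δlat = 73.6426777 − 73.64268 = -0.0000023°; Δlon = 34.5939893 − 34.59399 = -0.0000007°.
North–south shift: -0.0000023 × 111700 = -0.25691 m.
East–west at this latitude: -0.0000007° × 111700 × cos 73.6427° ≈ -0.0000007 × 31457.7 = -0.0220204 m.
Combined displacement = (0.25691² + 0.0220204²)^½ ≈ 0.257852 m.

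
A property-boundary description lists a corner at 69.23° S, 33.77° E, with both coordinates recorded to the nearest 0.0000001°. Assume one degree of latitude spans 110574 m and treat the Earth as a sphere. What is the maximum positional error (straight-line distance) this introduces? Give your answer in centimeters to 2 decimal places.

0.59 centimeters

Rounding to 7 decimal places leaves each coordinate within ±5e-08° of the true value.
Latitude error → 5e-08 × 110574 = 0.0055287 m along the meridian.
Longitude error → 5e-08 × 110574 × cos 69.23° = 5e-08 × 110574 × 0.3546 ≈ 0.00196057 m.
The two errors are perpendicular, so the maximum displacement is √(0.0055287² + 0.00196057²) ≈ 0.00586604 m.
That is 0.00586604 m = 0.5866 cm.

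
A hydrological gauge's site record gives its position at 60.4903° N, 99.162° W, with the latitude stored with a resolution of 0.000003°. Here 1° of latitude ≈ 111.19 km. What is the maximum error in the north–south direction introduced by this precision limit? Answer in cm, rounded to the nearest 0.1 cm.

16.7 cm

With a 0.000003° grid the true value lies within half a step, ±0.000003°/2 = ±1.5e-06°, of the stored one.
So the N–S error is at most 1.5e-06 × 111190 = 0.166785 m.
That is 0.166785 m = 16.678 cm.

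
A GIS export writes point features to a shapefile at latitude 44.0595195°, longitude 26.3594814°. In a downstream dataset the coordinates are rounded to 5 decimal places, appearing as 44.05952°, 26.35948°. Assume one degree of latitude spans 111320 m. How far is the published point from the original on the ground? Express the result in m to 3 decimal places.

The latitude changed by -0.0000005° and the longitude by +0.0000014°.
North–south shift: -0.0000005 × 111320 = -0.05566 m.
East–west at this latitude: 0.0000014° × 111320 × cos 44.0595° ≈ 0.0000014 × 79996.5 = 0.111995 m.
Hypotenuse of the two orthogonal shifts: √(0.05566² + 0.111995²) = 0.125064 m.

0.125 m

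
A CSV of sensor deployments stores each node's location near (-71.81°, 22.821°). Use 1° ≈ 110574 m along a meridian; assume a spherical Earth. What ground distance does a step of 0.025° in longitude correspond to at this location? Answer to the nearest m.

863 m

At 71.81° a degree of longitude is 110574 × cos 71.81° ≈ 34517.8 m, so 0.025° corresponds to 862.945 m.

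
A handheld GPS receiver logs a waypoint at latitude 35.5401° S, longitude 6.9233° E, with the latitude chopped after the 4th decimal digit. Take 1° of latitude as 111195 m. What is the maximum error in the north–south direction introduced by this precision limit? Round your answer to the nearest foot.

36 feet

Truncating at 4 decimal places can drop up to a full unit in the last place, so the latitude may be off by as much as 0.0001°.
North–south distance: 0.0001° × 111195 m/° = 11.1195 m.
Converting: 11.1195 m × 3.2808 ft/m ≈ 36.481 ft.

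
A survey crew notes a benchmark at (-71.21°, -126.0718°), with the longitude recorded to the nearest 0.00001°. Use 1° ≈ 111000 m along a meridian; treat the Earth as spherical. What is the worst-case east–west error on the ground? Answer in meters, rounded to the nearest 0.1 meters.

0.2 meters

Rounding to 5 decimal places leaves the longitude within ±5e-06° of the true value.
At latitude 71.21° a degree of longitude spans 111000 m × cos 71.21° = 111000 × 0.3221 ≈ 35753.2 m.
East–west error: 5e-06° × 35753.2 m/° ≈ 0.178766 m.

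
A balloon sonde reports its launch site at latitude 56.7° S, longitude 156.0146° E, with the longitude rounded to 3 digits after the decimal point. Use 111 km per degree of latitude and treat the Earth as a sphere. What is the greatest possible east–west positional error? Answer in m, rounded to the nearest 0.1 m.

30.5 m

Rounding to 3 decimal places leaves the longitude within ±0.0005° of the true value.
At latitude 56.7° a degree of longitude spans 111000 m × cos 56.7° = 111000 × 0.5490 ≈ 60941.5 m.
So at most 0.0005° × 60941.5 ≈ 30.4708 m east–west.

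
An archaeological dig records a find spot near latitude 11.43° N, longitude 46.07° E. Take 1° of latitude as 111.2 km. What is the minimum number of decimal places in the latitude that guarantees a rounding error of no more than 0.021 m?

One degree of latitude covers 111200 m.
Rounding to N decimal places gives at most 0.5 × 10⁻ᴺ degrees of error, i.e. 0.5 × 10⁻ᴺ × 111200 m.
Need 0.5 × 111200 × 10⁻ᴺ ≤ 0.021 → 10⁻ᴺ ≤ 3.777e-07, so N ≥ 6.42.
So 7 decimal places suffice (0.00556 m); 6 would allow up to 0.0556 m.

7 decimal places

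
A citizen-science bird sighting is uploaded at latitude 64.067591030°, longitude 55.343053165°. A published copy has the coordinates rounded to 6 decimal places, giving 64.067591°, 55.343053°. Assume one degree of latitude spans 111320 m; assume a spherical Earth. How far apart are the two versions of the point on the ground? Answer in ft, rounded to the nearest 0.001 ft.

0.029 ft

The latitude changed by +0.000000030° and the longitude by +0.000000165°.
N–S: 0.000000030° × 111320 m/° = 0.0033396 m.
East–west at this latitude: 0.000000165° × 111320 × cos 64.0676° ≈ 0.000000165 × 48681.4 = 0.00803243 m.
Distance: √(0.0033396² + 0.00803243²) ≈ 0.00869902 m.
In feet: 0.00869902 m ÷ 0.3048 ≈ 0.02854 ft.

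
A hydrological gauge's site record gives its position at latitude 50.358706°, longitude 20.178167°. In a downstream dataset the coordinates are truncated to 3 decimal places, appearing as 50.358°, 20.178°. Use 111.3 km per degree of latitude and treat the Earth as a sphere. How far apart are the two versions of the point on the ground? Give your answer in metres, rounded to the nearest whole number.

The latitude changed by +0.000706° and the longitude by +0.000167°.
N–S: 0.000706° × 111300 m/° = 78.5778 m.
E–W at 50.358°: 0.000167° × 111300 × cos 50.358° = 0.000167 × 111300 × 0.6380 ≈ 11.8584 m.
Hypotenuse of the two orthogonal shifts: √(78.5778² + 11.8584²) = 79.4675 m.

79 metres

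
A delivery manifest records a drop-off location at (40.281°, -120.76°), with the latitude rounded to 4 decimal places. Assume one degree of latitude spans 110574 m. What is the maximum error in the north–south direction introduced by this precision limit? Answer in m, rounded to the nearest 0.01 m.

Rounding to 4 decimal places leaves the latitude within ±5e-05° of the true value.
North–south distance: 5e-05° × 110574 m/° = 5.5287 m.

5.53 m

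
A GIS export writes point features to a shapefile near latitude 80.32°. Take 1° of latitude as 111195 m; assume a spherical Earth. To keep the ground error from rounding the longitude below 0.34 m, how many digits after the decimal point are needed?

At 80.32° one degree of longitude covers 111195 × cos 80.32° ≈ 111195 × 0.1681 ≈ 18696.9 m.
N decimal places → at most half a unit in the last place, 0.5 × 10⁻ᴺ° = 18696.9/2 × 10⁻ᴺ m.
Need 0.5 × 18696.9 × 10⁻ᴺ ≤ 0.34 → 10⁻ᴺ ≤ 3.637e-05, so N ≥ 4.44.
N = 4 would give 0.935 m (too coarse); N = 5 gives 0.0935 m ≤ 0.34 m.

5 decimal places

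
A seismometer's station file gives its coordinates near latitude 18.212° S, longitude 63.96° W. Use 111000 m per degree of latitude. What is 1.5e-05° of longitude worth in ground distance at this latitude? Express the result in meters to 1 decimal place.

1.6 meters

One degree of longitude here spans 111000 × cos 18.212° = 111000 × 0.9499 ≈ 105440 m; 1.5e-05° of that is 1.58159 m.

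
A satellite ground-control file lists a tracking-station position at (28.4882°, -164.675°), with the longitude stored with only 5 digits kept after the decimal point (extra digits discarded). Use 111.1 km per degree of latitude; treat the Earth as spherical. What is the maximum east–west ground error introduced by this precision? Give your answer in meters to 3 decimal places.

Truncating at 5 decimal places can drop up to a full unit in the last place, so the longitude may be off by as much as 1e-05°.
Parallels shrink by cos φ, so at 28.4882° a degree of longitude is 111100 × 0.8789 ≈ 97647.5 m.
East–west error: 1e-05° × 97647.5 m/° ≈ 0.976475 m.

0.976 meters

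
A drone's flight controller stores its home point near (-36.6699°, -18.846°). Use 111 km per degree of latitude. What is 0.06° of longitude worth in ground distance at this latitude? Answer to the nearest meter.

One degree of longitude here spans 111000 × cos 36.6699° = 111000 × 0.8021 ≈ 89031.9 m; 0.06° of that is 5341.92 m.

5342 meters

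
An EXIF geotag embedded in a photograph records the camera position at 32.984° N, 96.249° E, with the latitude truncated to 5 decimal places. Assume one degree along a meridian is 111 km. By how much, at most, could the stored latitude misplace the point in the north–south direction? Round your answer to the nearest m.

Truncating at 5 decimal places can drop up to a full unit in the last place, so the latitude may be off by as much as 1e-05°.
So the N–S error is at most 1e-05 × 111000 = 1.11 m.

1 m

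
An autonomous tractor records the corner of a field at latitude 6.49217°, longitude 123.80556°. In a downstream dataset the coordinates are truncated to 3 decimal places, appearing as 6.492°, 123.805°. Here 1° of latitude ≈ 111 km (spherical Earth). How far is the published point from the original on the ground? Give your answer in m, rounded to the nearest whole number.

Δlat = 6.49217 − 6.492 = +0.00017°; Δlon = 123.80556 − 123.805 = +0.00056°.
North–south shift: 0.00017 × 111000 = 18.87 m.
E–W at 6.492°: 0.00056° × 111000 × cos 6.492° = 0.00056 × 111000 × 0.9936 ≈ 61.7614 m.
Combined displacement = (18.87² + 61.7614²)^½ ≈ 64.5798 m.

65 m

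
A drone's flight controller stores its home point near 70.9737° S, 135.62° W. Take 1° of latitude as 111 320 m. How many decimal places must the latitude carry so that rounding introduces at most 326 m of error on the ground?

3 decimal places

One degree of latitude covers 111320 m.
Rounding to N decimal places gives at most 0.5 × 10⁻ᴺ degrees of error, i.e. 0.5 × 10⁻ᴺ × 111320 m.
Need 0.5 × 111320 × 10⁻ᴺ ≤ 326 → 10⁻ᴺ ≤ 5.857e-03, so N ≥ 2.23.
At 2 places the error can reach 557 m, but 3 places keeps it to 55.7 m.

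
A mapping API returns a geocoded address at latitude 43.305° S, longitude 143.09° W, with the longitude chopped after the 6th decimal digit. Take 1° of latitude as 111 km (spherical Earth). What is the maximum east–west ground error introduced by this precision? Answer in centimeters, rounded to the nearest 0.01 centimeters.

Truncating at 6 decimal places can drop up to a full unit in the last place, so the longitude may be off by as much as 1e-06°.
At latitude 43.305° a degree of longitude spans 111000 m × cos 43.305° = 111000 × 0.7277 ≈ 80776.1 m.
Maximum E–W displacement: 1e-06 × 80776.1 = 0.0807761 m.
That is 0.0807761 m = 8.0776 cm.

8.08 centimeters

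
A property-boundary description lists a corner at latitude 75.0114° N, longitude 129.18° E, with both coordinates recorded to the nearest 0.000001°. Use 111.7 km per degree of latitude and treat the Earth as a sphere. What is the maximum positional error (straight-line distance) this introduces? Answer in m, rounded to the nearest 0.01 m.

0.06 m

Rounding to 6 decimal places leaves each coordinate within ±5e-07° of the true value.
N–S: 5e-07° × 111700 m/° = 0.05585 m.
East–west component at 75.0114°: 5e-07° × 111700 × cos 75.0114° ≈ 5e-07 × 28888.6 ≈ 0.0144443 m.
The two errors are perpendicular, so the maximum displacement is √(0.05585² + 0.0144443²) ≈ 0.0576876 m.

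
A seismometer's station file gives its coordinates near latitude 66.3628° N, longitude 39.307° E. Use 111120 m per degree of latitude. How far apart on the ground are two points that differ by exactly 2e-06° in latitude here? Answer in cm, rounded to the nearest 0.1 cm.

22.2 cm

Along a meridian 2e-06° is 2e-06 × 111120 = 0.22224 m.
That is 0.22224 m = 22.224 cm.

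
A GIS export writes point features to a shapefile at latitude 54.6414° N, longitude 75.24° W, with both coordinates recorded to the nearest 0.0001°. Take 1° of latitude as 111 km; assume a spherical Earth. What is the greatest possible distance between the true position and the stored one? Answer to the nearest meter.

Rounding to 4 decimal places leaves each coordinate within ±5e-05° of the true value.
Latitude error → 5e-05 × 111000 = 5.55 m along the meridian.
Longitude error → 5e-05 × 111000 × cos 54.6414° = 5e-05 × 111000 × 0.5787 ≈ 3.21174 m.
Combining orthogonally: (5.55² + 3.21174²)^½ ≈ 6.41231 m.

6 meters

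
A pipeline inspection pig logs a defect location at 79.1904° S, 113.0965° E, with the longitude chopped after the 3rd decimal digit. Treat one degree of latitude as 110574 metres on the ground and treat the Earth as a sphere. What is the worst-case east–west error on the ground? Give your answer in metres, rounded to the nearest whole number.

Truncating at 3 decimal places can drop up to a full unit in the last place, so the longitude may be off by as much as 0.001°.
Parallels shrink by cos φ, so at 79.1904° a degree of longitude is 110574 × 0.1875 ≈ 20737.7 m.
So at most 0.001° × 20737.7 ≈ 20.7377 m east–west.

21 metres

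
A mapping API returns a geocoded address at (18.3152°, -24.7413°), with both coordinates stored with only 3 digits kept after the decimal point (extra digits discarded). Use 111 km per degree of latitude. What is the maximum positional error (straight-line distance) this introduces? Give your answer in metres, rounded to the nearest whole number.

153 metres

Truncating at 3 decimal places can drop up to a full unit in the last place, so each coordinate may be off by as much as 0.001°.
N–S: 0.001° × 111000 m/° = 111 m.
Longitude error → 0.001 × 111000 × cos 18.3152° = 0.001 × 111000 × 0.9493 ≈ 105.377 m.
Worst case both components are at the extreme and orthogonal: √(111² + 105.377²) ≈ 153.053 m.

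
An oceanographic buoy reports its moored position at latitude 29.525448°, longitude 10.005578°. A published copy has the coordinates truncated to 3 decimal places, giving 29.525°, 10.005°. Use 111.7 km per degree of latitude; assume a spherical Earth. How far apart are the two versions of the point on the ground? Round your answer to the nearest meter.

The latitude changed by +0.000448° and the longitude by +0.000578°.
N–S: 0.000448° × 111700 m/° = 50.0416 m.
East–west at this latitude: 0.000578° × 111700 × cos 29.525° ≈ 0.000578 × 97194.7 = 56.1785 m.
Hypotenuse of the two orthogonal shifts: √(50.0416² + 56.1785²) = 75.2342 m.

75 meters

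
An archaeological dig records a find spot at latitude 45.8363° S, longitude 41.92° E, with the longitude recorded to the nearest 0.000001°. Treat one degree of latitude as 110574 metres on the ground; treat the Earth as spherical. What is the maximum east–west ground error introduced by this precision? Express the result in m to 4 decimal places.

Rounding to 6 decimal places leaves the longitude within ±5e-07° of the true value.
At latitude 45.8363° a degree of longitude spans 110574 m × cos 45.8363° = 110574 × 0.6967 ≈ 77038.1 m.
Maximum E–W displacement: 5e-07 × 77038.1 = 0.038519 m.

0.0385 m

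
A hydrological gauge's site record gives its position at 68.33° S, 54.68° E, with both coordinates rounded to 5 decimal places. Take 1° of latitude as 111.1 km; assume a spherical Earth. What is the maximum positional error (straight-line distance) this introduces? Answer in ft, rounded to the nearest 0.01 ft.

1.94 ft

Rounding to 5 decimal places leaves each coordinate within ±5e-06° of the true value.
N–S: 5e-06° × 111100 m/° = 0.5555 m.
East–west component at 68.33°: 5e-06° × 111100 × cos 68.33° ≈ 5e-06 × 41024.8 ≈ 0.205124 m.
Combining orthogonally: (0.5555² + 0.205124²)^½ ≈ 0.592162 m.
In feet: 0.592162 m ÷ 0.3048 ≈ 1.9428 ft.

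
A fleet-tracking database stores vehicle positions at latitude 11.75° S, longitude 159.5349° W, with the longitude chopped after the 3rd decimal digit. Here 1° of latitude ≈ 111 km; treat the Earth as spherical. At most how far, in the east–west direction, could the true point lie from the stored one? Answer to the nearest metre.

Truncating at 3 decimal places can drop up to a full unit in the last place, so the longitude may be off by as much as 0.001°.
One degree of longitude at 11.75° is 111000 × cos 11.75° ≈ 111000 × 0.9790 = 108674 m.
Maximum E–W displacement: 0.001 × 108674 = 108.674 m.

109 metres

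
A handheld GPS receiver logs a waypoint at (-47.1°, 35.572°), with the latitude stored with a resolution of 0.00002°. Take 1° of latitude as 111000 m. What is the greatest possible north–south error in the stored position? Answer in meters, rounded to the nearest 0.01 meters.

With a 0.00002° grid the true value lies within half a step, ±0.00002°/2 = ±1e-05°, of the stored one.
North–south distance: 1e-05° × 111000 m/° = 1.11 m.

1.11 meters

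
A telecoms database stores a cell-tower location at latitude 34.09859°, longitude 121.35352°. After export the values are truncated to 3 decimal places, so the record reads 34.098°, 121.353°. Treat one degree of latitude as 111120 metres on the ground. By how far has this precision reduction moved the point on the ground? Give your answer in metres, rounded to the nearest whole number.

The latitude changed by +0.00059° and the longitude by +0.00052°.
N–S: 0.00059° × 111120 m/° = 65.5608 m.
East–west at this latitude: 0.00052° × 111120 × cos 34.098° ≈ 0.00052 × 92016.2 = 47.8484 m.
Hypotenuse of the two orthogonal shifts: √(65.5608² + 47.8484²) = 81.1646 m.

81 metres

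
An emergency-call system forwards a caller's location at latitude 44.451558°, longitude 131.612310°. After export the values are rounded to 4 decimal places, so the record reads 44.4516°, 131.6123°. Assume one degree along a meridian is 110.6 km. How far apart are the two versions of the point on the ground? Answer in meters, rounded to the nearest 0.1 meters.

Δlat = 44.451558 − 44.4516 = -0.000042°; Δlon = 131.612310 − 131.6123 = +0.000010°.
North–south shift: -0.000042 × 110600 = -4.6452 m.
East–west at this latitude: 0.000010° × 110600 × cos 44.4516° ≈ 0.000010 × 78951 = 0.78951 m.
Hypotenuse of the two orthogonal shifts: √(4.6452² + 0.78951²) = 4.71182 m.

4.7 meters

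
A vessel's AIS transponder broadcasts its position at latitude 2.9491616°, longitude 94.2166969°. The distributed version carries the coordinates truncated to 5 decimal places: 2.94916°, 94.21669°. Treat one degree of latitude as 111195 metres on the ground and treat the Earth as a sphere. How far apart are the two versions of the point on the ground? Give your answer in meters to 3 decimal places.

0.787 meters

The latitude changed by +0.0000016° and the longitude by +0.0000069°.
N–S: 0.0000016° × 111195 m/° = 0.177912 m.
E–W at 2.94916°: 0.0000069° × 111195 × cos 2.94916° = 0.0000069 × 111195 × 0.9987 ≈ 0.766229 m.
Distance: √(0.177912² + 0.766229²) ≈ 0.786613 m.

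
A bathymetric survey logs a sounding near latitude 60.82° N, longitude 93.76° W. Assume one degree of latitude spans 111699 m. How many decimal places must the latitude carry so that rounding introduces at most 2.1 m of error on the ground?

One degree of latitude covers 111699 m.
Rounding to N decimal places gives at most 0.5 × 10⁻ᴺ degrees of error, i.e. 0.5 × 10⁻ᴺ × 111699 m.
Setting 55849.5 × 10⁻ᴺ ≤ 2.1 gives 10ᴺ ≥ 2.66e+04, i.e. N ≥ 4.42.
N = 4 would give 5.58 m (too coarse); N = 5 gives 0.558 m ≤ 2.1 m.

5 decimal places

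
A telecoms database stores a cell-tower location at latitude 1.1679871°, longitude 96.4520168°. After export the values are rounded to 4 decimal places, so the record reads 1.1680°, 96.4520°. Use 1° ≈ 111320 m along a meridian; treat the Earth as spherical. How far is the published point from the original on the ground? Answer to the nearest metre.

The latitude changed by -0.0000129° and the longitude by +0.0000168°.
North–south shift: -0.0000129 × 111320 = -1.43603 m.
E–W at 1.168°: 0.0000168° × 111320 × cos 1.168° = 0.0000168 × 111320 × 0.9998 ≈ 1.86979 m.
Distance: √(1.43603² + 1.86979²) ≈ 2.3576 m.

2 metres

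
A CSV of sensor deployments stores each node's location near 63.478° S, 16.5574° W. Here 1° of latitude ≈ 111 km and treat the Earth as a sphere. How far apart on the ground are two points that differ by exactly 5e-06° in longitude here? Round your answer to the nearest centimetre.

5e-06° of longitude at 63.478° is 5e-06 × 111000 × cos 63.478° ≈ 5e-06 × 49566.1 = 0.24783 m.
That is 0.24783 m = 24.783 cm.

25 centimetres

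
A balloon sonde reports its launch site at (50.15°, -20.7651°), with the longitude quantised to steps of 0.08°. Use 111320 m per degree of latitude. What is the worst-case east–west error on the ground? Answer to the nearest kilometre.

3 kilometres

With a 0.08° grid the true value lies within half a step, ±0.08°/2 = ±0.04°, of the stored one.
At latitude 50.15° a degree of longitude spans 111320 m × cos 50.15° = 111320 × 0.6408 ≈ 71331.6 m.
Maximum E–W displacement: 0.04 × 71331.6 = 2853.26 m.
That is 2853.26 m = 2.8533 km.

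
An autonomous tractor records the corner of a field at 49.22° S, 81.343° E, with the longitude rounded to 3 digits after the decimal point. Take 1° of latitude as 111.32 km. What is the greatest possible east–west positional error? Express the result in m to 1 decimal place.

Rounding to 3 decimal places leaves the longitude within ±0.0005° of the true value.
One degree of longitude at 49.22° is 111320 × cos 49.22° ≈ 111320 × 0.6532 = 72709.4 m.
East–west error: 0.0005° × 72709.4 m/° ≈ 36.3547 m.

36.4 m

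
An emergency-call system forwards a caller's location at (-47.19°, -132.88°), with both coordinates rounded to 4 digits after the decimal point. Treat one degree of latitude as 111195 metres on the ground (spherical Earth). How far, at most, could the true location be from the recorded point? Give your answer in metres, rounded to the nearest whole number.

7 metres

Rounding to 4 decimal places leaves each coordinate within ±5e-05° of the true value.
Latitude error → 5e-05 × 111195 = 5.55975 m along the meridian.
East–west component at 47.19°: 5e-05° × 111195 × cos 47.19° ≈ 5e-05 × 75564.7 ≈ 3.77824 m.
Combining orthogonally: (5.55975² + 3.77824²)^½ ≈ 6.72204 m.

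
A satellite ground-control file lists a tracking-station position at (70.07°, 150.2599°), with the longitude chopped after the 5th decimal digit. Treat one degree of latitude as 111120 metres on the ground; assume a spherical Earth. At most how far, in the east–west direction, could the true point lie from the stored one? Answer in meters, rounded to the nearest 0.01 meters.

0.38 meters

Truncating at 5 decimal places can drop up to a full unit in the last place, so the longitude may be off by as much as 1e-05°.
Parallels shrink by cos φ, so at 70.07° a degree of longitude is 111120 × 0.3409 ≈ 37877.7 m.
Maximum E–W displacement: 1e-05 × 37877.7 = 0.378777 m.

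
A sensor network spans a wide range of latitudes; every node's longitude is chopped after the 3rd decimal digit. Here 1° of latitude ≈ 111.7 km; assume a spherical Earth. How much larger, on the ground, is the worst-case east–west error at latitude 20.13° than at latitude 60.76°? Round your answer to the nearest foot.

165 feet

Truncating at 3 decimal places can drop up to a full unit in the last place, so the longitude may be off by as much as 0.001°.
At 20.13°: 0.001° × 111700 × cos 20.13° = 0.001 × 111700 × 0.9389 ≈ 104.88 m.
Error at 60.76° = 0.001° × 111700 × cos 60.76° ≈ 111.7 × 0.4885 = 54.562 m.
So the lower-latitude error exceeds the higher by 104.88 − 54.562 = 50.315 m.
In feet: 50.3147 m ÷ 0.3048 ≈ 165.07 ft.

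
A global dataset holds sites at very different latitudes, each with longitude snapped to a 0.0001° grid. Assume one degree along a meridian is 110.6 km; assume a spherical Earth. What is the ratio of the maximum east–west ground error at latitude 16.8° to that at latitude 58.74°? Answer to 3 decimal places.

With a 0.0001° grid the true value lies within half a step, ±0.0001°/2 = ±5e-05°, of the stored one.
At 16.8°: 5e-05° × 110600 × cos 16.8° = 5e-05 × 110600 × 0.9573 ≈ 5.294 m.
At 58.74°: 5e-05° × 110600 × cos 58.74° = 5e-05 × 110600 × 0.5189 ≈ 2.8696 m.
The ratio reduces to cos 16.8° / cos 58.74° = 0.9573/0.5189 ≈ 1.8448.

1.845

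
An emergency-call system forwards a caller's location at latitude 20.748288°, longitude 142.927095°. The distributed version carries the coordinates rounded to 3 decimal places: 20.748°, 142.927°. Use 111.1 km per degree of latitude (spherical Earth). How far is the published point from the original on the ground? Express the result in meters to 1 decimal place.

The latitude changed by +0.000288° and the longitude by +0.000095°.
North–south shift: 0.000288 × 111100 = 31.9968 m.
E–W at 20.748°: 0.000095° × 111100 × cos 20.748° = 0.000095 × 111100 × 0.9351 ≈ 9.87002 m.
Distance: √(31.9968² + 9.87002²) ≈ 33.4845 m.

33.5 meters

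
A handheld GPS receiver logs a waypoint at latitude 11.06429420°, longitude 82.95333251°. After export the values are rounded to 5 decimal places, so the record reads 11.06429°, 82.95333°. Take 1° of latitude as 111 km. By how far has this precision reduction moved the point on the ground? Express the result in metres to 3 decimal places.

0.540 metres

The latitude changed by +0.00000420° and the longitude by +0.00000251°.
North–south shift: 0.00000420 × 111000 = 0.4662 m.
East–west at this latitude: 0.00000251° × 111000 × cos 11.0643° ≈ 0.00000251 × 108937 = 0.273431 m.
Combined displacement = (0.4662² + 0.273431²)^½ ≈ 0.540469 m.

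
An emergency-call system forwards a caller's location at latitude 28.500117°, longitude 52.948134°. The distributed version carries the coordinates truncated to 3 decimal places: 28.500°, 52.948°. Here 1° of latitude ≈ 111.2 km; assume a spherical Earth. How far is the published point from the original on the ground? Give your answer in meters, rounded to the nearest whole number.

Δlat = 28.500117 − 28.500 = +0.000117°; Δlon = 52.948134 − 52.948 = +0.000134°.
N–S: 0.000117° × 111200 m/° = 13.0104 m.
E–W at 28.5°: 0.000134° × 111200 × cos 28.5° = 0.000134 × 111200 × 0.8788 ≈ 13.0951 m.
Distance: √(13.0104² + 13.0951²) ≈ 18.4595 m.

18 meters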